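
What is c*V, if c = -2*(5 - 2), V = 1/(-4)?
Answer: 3/2 ≈ 1.5000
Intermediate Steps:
V = -¼ ≈ -0.25000
c = -6 (c = -2*3 = -6)
c*V = -6*(-¼) = 3/2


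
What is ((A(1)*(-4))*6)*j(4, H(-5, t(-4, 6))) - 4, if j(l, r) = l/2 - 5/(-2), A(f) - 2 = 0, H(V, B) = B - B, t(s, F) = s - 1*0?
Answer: -220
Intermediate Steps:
t(s, F) = s (t(s, F) = s + 0 = s)
H(V, B) = 0
A(f) = 2 (A(f) = 2 + 0 = 2)
j(l, r) = 5/2 + l/2 (j(l, r) = l*(½) - 5*(-½) = l/2 + 5/2 = 5/2 + l/2)
((A(1)*(-4))*6)*j(4, H(-5, t(-4, 6))) - 4 = ((2*(-4))*6)*(5/2 + (½)*4) - 4 = (-8*6)*(5/2 + 2) - 4 = -48*9/2 - 4 = -216 - 4 = -220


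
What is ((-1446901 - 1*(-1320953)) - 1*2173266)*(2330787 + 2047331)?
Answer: -10066230199252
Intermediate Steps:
((-1446901 - 1*(-1320953)) - 1*2173266)*(2330787 + 2047331) = ((-1446901 + 1320953) - 2173266)*4378118 = (-125948 - 2173266)*4378118 = -2299214*4378118 = -10066230199252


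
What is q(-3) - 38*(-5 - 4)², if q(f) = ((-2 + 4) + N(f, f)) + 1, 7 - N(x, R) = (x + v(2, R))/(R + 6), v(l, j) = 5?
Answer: -9206/3 ≈ -3068.7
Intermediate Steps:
N(x, R) = 7 - (5 + x)/(6 + R) (N(x, R) = 7 - (x + 5)/(R + 6) = 7 - (5 + x)/(6 + R))
q(f) = 3 + (37 + 6*f)/(6 + f) (q(f) = ((-2 + 4) + (37 - f + 7*f)/(6 + f)) + 1 = (2 + (37 + 6*f)/(6 + f)) + 1 = 3 + (37 + 6*f)/(6 + f))
q(-3) - 38*(-5 - 4)² = (55 + 9*(-3))/(6 - 3) - 38*(-5 - 4)² = (55 - 27)/3 - 38*(-9)² = (⅓)*28 - 38*81 = 28/3 - 3078 = -9206/3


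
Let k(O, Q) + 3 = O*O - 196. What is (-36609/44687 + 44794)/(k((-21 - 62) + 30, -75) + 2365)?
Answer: 2001672869/222317825 ≈ 9.0036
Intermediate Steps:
k(O, Q) = -199 + O**2 (k(O, Q) = -3 + (O*O - 196) = -3 + (O**2 - 196) = -3 + (-196 + O**2) = -199 + O**2)
(-36609/44687 + 44794)/(k((-21 - 62) + 30, -75) + 2365) = (-36609/44687 + 44794)/((-199 + ((-21 - 62) + 30)**2) + 2365) = (-36609*1/44687 + 44794)/((-199 + (-83 + 30)**2) + 2365) = (-36609/44687 + 44794)/((-199 + (-53)**2) + 2365) = 2001672869/(44687*((-199 + 2809) + 2365)) = 2001672869/(44687*(2610 + 2365)) = (2001672869/44687)/4975 = (2001672869/44687)*(1/4975) = 2001672869/222317825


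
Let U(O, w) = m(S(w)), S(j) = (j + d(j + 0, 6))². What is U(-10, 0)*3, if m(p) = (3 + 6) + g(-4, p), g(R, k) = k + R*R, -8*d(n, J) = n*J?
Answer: 75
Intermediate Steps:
d(n, J) = -J*n/8 (d(n, J) = -n*J/8 = -J*n/8)
g(R, k) = k + R²
S(j) = j²/16 (S(j) = (j - ⅛*6*(j + 0))² = (j - ⅛*6*j)² = (j - 3*j/4)² = (j/4)² = j²/16)
m(p) = 25 + p (m(p) = (3 + 6) + (p + (-4)²) = 9 + (p + 16) = 9 + (16 + p) = 25 + p)
U(O, w) = 25 + w²/16
U(-10, 0)*3 = (25 + (1/16)*0²)*3 = (25 + (1/16)*0)*3 = (25 + 0)*3 = 25*3 = 75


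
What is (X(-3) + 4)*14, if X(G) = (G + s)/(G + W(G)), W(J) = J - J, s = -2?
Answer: 238/3 ≈ 79.333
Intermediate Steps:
W(J) = 0
X(G) = (-2 + G)/G (X(G) = (G - 2)/(G + 0) = (-2 + G)/G)
(X(-3) + 4)*14 = ((-2 - 3)/(-3) + 4)*14 = (-1/3*(-5) + 4)*14 = (5/3 + 4)*14 = (17/3)*14 = 238/3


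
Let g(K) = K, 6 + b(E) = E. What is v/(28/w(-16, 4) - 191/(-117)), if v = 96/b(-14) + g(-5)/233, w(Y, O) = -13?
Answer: 657189/71065 ≈ 9.2477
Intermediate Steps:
b(E) = -6 + E
v = -5617/1165 (v = 96/(-6 - 14) - 5/233 = 96/(-20) - 5*1/233 = 96*(-1/20) - 5/233 = -24/5 - 5/233 = -5617/1165 ≈ -4.8215)
v/(28/w(-16, 4) - 191/(-117)) = -5617/(1165*(28/(-13) - 191/(-117))) = -5617/(1165*(28*(-1/13) - 191*(-1/117))) = -5617/(1165*(-28/13 + 191/117)) = -5617/(1165*(-61/117)) = -5617/1165*(-117/61) = 657189/71065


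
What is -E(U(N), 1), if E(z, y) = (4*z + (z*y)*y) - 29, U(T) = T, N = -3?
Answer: 44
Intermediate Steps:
E(z, y) = -29 + 4*z + z*y**2 (E(z, y) = (4*z + (y*z)*y) - 29 = (4*z + z*y**2) - 29 = -29 + 4*z + z*y**2)
-E(U(N), 1) = -(-29 + 4*(-3) - 3*1**2) = -(-29 - 12 - 3*1) = -(-29 - 12 - 3) = -1*(-44) = 44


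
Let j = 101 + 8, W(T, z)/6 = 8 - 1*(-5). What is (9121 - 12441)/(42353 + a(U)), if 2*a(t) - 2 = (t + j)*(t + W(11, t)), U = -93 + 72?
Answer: -1660/22431 ≈ -0.074005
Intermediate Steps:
W(T, z) = 78 (W(T, z) = 6*(8 - 1*(-5)) = 6*(8 + 5) = 6*13 = 78)
j = 109
U = -21
a(t) = 1 + (78 + t)*(109 + t)/2 (a(t) = 1 + ((t + 109)*(t + 78))/2 = 1 + ((109 + t)*(78 + t))/2 = 1 + ((78 + t)*(109 + t))/2 = 1 + (78 + t)*(109 + t)/2)
(9121 - 12441)/(42353 + a(U)) = (9121 - 12441)/(42353 + (4252 + (½)*(-21)² + (187/2)*(-21))) = -3320/(42353 + (4252 + (½)*441 - 3927/2)) = -3320/(42353 + (4252 + 441/2 - 3927/2)) = -3320/(42353 + 2509) = -3320/44862 = -3320*1/44862 = -1660/22431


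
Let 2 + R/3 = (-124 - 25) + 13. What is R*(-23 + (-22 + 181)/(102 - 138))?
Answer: 22701/2 ≈ 11351.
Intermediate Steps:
R = -414 (R = -6 + 3*((-124 - 25) + 13) = -6 + 3*(-149 + 13) = -6 + 3*(-136) = -6 - 408 = -414)
R*(-23 + (-22 + 181)/(102 - 138)) = -414*(-23 + (-22 + 181)/(102 - 138)) = -414*(-23 + 159/(-36)) = -414*(-23 + 159*(-1/36)) = -414*(-23 - 53/12) = -414*(-329/12) = 22701/2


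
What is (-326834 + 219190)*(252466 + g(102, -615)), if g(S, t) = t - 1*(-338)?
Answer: -27146632716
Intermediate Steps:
g(S, t) = 338 + t (g(S, t) = t + 338 = 338 + t)
(-326834 + 219190)*(252466 + g(102, -615)) = (-326834 + 219190)*(252466 + (338 - 615)) = -107644*(252466 - 277) = -107644*252189 = -27146632716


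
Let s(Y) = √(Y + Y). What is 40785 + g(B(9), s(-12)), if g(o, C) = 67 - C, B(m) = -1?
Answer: 40852 - 2*I*√6 ≈ 40852.0 - 4.899*I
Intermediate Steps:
s(Y) = √2*√Y (s(Y) = √(2*Y) = √2*√Y)
40785 + g(B(9), s(-12)) = 40785 + (67 - √2*√(-12)) = 40785 + (67 - √2*2*I*√3) = 40785 + (67 - 2*I*√6) = 40852 - 2*I*√6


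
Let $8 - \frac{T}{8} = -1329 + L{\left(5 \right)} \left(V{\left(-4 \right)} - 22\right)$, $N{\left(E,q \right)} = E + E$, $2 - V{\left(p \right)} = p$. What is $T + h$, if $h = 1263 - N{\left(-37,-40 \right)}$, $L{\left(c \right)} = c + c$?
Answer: $13313$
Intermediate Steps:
$V{\left(p \right)} = 2 - p$
$N{\left(E,q \right)} = 2 E$
$L{\left(c \right)} = 2 c$
$T = 11976$ ($T = 64 - 8 \left(-1329 + 2 \cdot 5 \left(\left(2 - -4\right) - 22\right)\right) = 64 - 8 \left(-1329 + 10 \left(\left(2 + 4\right) - 22\right)\right) = 64 - 8 \left(-1329 + 10 \left(6 - 22\right)\right) = 64 - 8 \left(-1329 + 10 \left(-16\right)\right) = 64 - 8 \left(-1329 - 160\right) = 64 - -11912 = 64 + 11912 = 11976$)
$h = 1337$ ($h = 1263 - 2 \left(-37\right) = 1263 - -74 = 1263 + 74 = 1337$)
$T + h = 11976 + 1337 = 13313$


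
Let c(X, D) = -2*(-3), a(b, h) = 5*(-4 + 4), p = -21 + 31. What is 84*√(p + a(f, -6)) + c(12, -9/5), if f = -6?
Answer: 6 + 84*√10 ≈ 271.63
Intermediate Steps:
p = 10
a(b, h) = 0 (a(b, h) = 5*0 = 0)
c(X, D) = 6
84*√(p + a(f, -6)) + c(12, -9/5) = 84*√(10 + 0) + 6 = 84*√10 + 6 = 6 + 84*√10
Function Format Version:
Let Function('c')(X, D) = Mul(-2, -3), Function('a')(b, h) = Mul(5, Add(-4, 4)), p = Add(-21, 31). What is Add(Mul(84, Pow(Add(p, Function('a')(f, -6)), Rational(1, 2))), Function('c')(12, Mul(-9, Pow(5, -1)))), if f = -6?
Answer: Add(6, Mul(84, Pow(10, Rational(1, 2)))) ≈ 271.63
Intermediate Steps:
p = 10
Function('a')(b, h) = 0 (Function('a')(b, h) = Mul(5, 0) = 0)
Function('c')(X, D) = 6
Add(Mul(84, Pow(Add(p, Function('a')(f, -6)), Rational(1, 2))), Function('c')(12, Mul(-9, Pow(5, -1)))) = Add(Mul(84, Pow(Add(10, 0), Rational(1, 2))), 6) = Add(Mul(84, Pow(10, Rational(1, 2))), 6) = Add(6, Mul(84, Pow(10, Rational(1, 2))))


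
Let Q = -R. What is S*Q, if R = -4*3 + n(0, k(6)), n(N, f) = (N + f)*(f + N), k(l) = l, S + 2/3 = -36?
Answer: 880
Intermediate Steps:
S = -110/3 (S = -⅔ - 36 = -110/3 ≈ -36.667)
n(N, f) = (N + f)² (n(N, f) = (N + f)*(N + f) = (N + f)²)
R = 24 (R = -4*3 + (0 + 6)² = -12 + 6² = -12 + 36 = 24)
Q = -24 (Q = -1*24 = -24)
S*Q = -110/3*(-24) = 880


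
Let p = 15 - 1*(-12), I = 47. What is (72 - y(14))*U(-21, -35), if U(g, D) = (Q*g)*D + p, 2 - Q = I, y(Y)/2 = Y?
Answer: -1454112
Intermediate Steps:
y(Y) = 2*Y
Q = -45 (Q = 2 - 1*47 = 2 - 47 = -45)
p = 27 (p = 15 + 12 = 27)
U(g, D) = 27 - 45*D*g (U(g, D) = (-45*g)*D + 27 = -45*D*g + 27 = 27 - 45*D*g)
(72 - y(14))*U(-21, -35) = (72 - 2*14)*(27 - 45*(-35)*(-21)) = (72 - 1*28)*(27 - 33075) = (72 - 28)*(-33048) = 44*(-33048) = -1454112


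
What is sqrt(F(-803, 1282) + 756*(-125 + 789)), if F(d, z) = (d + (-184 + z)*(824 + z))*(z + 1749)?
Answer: sqrt(7006916119) ≈ 83707.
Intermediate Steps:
F(d, z) = (1749 + z)*(d + (-184 + z)*(824 + z)) (F(d, z) = (d + (-184 + z)*(824 + z))*(1749 + z) = (1749 + z)*(d + (-184 + z)*(824 + z)))
sqrt(F(-803, 1282) + 756*(-125 + 789)) = sqrt((-265176384 + 1282**3 + 1749*(-803) + 2389*1282**2 + 967744*1282 - 803*1282) + 756*(-125 + 789)) = sqrt((-265176384 + 2106997768 - 1404447 + 2389*1643524 + 1240647808 - 1029446) + 756*664) = sqrt((-265176384 + 2106997768 - 1404447 + 3926378836 + 1240647808 - 1029446) + 501984) = sqrt(7006414135 + 501984) = sqrt(7006916119)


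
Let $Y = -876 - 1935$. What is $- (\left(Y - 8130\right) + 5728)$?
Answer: $5213$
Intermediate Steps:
$Y = -2811$
$- (\left(Y - 8130\right) + 5728) = - (\left(-2811 - 8130\right) + 5728) = - (-10941 + 5728) = \left(-1\right) \left(-5213\right) = 5213$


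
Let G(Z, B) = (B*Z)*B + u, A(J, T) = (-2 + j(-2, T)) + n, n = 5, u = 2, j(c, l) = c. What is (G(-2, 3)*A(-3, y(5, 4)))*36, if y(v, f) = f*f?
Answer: -576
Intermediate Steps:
y(v, f) = f²
A(J, T) = 1 (A(J, T) = (-2 - 2) + 5 = -4 + 5 = 1)
G(Z, B) = 2 + Z*B² (G(Z, B) = (B*Z)*B + 2 = Z*B² + 2 = 2 + Z*B²)
(G(-2, 3)*A(-3, y(5, 4)))*36 = ((2 - 2*3²)*1)*36 = ((2 - 2*9)*1)*36 = ((2 - 18)*1)*36 = -16*1*36 = -16*36 = -576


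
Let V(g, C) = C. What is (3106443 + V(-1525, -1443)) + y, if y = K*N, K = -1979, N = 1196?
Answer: 738116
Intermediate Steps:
y = -2366884 (y = -1979*1196 = -2366884)
(3106443 + V(-1525, -1443)) + y = (3106443 - 1443) - 2366884 = 3105000 - 2366884 = 738116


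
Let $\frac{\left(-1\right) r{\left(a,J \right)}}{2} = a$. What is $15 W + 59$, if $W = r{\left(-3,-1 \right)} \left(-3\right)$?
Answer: $-211$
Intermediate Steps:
$r{\left(a,J \right)} = - 2 a$
$W = -18$ ($W = \left(-2\right) \left(-3\right) \left(-3\right) = 6 \left(-3\right) = -18$)
$15 W + 59 = 15 \left(-18\right) + 59 = -270 + 59 = -211$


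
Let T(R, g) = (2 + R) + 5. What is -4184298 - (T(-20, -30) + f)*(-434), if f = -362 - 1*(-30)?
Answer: -4334028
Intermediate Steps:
T(R, g) = 7 + R
f = -332 (f = -362 + 30 = -332)
-4184298 - (T(-20, -30) + f)*(-434) = -4184298 - ((7 - 20) - 332)*(-434) = -4184298 - (-13 - 332)*(-434) = -4184298 - (-345)*(-434) = -4184298 - 1*149730 = -4184298 - 149730 = -4334028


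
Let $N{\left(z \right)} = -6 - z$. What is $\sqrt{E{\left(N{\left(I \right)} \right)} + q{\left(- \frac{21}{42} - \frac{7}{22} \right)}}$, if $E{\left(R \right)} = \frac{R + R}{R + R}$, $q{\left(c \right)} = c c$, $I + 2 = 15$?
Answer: $\frac{\sqrt{202}}{11} \approx 1.2921$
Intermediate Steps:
$I = 13$ ($I = -2 + 15 = 13$)
$q{\left(c \right)} = c^{2}$
$E{\left(R \right)} = 1$ ($E{\left(R \right)} = \frac{2 R}{2 R} = 2 R \frac{1}{2 R} = 1$)
$\sqrt{E{\left(N{\left(I \right)} \right)} + q{\left(- \frac{21}{42} - \frac{7}{22} \right)}} = \sqrt{1 + \left(- \frac{21}{42} - \frac{7}{22}\right)^{2}} = \sqrt{1 + \left(\left(-21\right) \frac{1}{42} - \frac{7}{22}\right)^{2}} = \sqrt{1 + \left(- \frac{1}{2} - \frac{7}{22}\right)^{2}} = \sqrt{1 + \left(- \frac{9}{11}\right)^{2}} = \sqrt{1 + \frac{81}{121}} = \sqrt{\frac{202}{121}} = \frac{\sqrt{202}}{11}$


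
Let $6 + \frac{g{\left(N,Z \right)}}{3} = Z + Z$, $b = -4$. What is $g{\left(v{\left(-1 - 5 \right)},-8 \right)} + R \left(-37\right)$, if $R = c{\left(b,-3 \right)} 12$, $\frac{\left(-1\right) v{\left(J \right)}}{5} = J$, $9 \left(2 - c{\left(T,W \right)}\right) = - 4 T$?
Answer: $- \frac{494}{3} \approx -164.67$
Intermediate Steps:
$c{\left(T,W \right)} = 2 + \frac{4 T}{9}$ ($c{\left(T,W \right)} = 2 - \frac{\left(-4\right) T}{9} = 2 + \frac{4 T}{9}$)
$v{\left(J \right)} = - 5 J$
$g{\left(N,Z \right)} = -18 + 6 Z$ ($g{\left(N,Z \right)} = -18 + 3 \left(Z + Z\right) = -18 + 3 \cdot 2 Z = -18 + 6 Z$)
$R = \frac{8}{3}$ ($R = \left(2 + \frac{4}{9} \left(-4\right)\right) 12 = \left(2 - \frac{16}{9}\right) 12 = \frac{2}{9} \cdot 12 = \frac{8}{3} \approx 2.6667$)
$g{\left(v{\left(-1 - 5 \right)},-8 \right)} + R \left(-37\right) = \left(-18 + 6 \left(-8\right)\right) + \frac{8}{3} \left(-37\right) = \left(-18 - 48\right) - \frac{296}{3} = -66 - \frac{296}{3} = - \frac{494}{3}$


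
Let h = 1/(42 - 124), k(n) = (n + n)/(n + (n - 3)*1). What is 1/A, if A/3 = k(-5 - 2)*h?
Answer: -697/21 ≈ -33.190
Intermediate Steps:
k(n) = 2*n/(-3 + 2*n) (k(n) = (2*n)/(n + (-3 + n)*1) = (2*n)/(n + (-3 + n)) = (2*n)/(-3 + 2*n) = 2*n/(-3 + 2*n))
h = -1/82 (h = 1/(-82) = -1/82 ≈ -0.012195)
A = -21/697 (A = 3*((2*(-5 - 2)/(-3 + 2*(-5 - 2)))*(-1/82)) = 3*((2*(-7)/(-3 + 2*(-7)))*(-1/82)) = 3*((2*(-7)/(-3 - 14))*(-1/82)) = 3*((2*(-7)/(-17))*(-1/82)) = 3*((2*(-7)*(-1/17))*(-1/82)) = 3*((14/17)*(-1/82)) = 3*(-7/697) = -21/697 ≈ -0.030129)
1/A = 1/(-21/697) = -697/21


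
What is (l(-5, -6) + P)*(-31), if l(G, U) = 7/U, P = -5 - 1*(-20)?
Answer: -2573/6 ≈ -428.83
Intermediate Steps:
P = 15 (P = -5 + 20 = 15)
(l(-5, -6) + P)*(-31) = (7/(-6) + 15)*(-31) = (7*(-⅙) + 15)*(-31) = (-7/6 + 15)*(-31) = (83/6)*(-31) = -2573/6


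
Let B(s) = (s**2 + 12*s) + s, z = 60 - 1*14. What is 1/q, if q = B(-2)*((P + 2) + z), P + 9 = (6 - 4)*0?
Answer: -1/858 ≈ -0.0011655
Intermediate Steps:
z = 46 (z = 60 - 14 = 46)
B(s) = s**2 + 13*s
P = -9 (P = -9 + (6 - 4)*0 = -9 + 2*0 = -9 + 0 = -9)
q = -858 (q = (-2*(13 - 2))*((-9 + 2) + 46) = (-2*11)*(-7 + 46) = -22*39 = -858)
1/q = 1/(-858) = -1/858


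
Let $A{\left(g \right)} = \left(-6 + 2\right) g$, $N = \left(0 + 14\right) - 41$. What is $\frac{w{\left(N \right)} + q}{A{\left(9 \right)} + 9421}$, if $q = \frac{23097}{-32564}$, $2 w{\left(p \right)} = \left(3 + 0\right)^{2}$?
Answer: $\frac{123441}{305613140} \approx 0.00040391$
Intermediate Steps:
$N = -27$ ($N = 14 - 41 = -27$)
$w{\left(p \right)} = \frac{9}{2}$ ($w{\left(p \right)} = \frac{\left(3 + 0\right)^{2}}{2} = \frac{3^{2}}{2} = \frac{1}{2} \cdot 9 = \frac{9}{2}$)
$A{\left(g \right)} = - 4 g$
$q = - \frac{23097}{32564}$ ($q = 23097 \left(- \frac{1}{32564}\right) = - \frac{23097}{32564} \approx -0.70928$)
$\frac{w{\left(N \right)} + q}{A{\left(9 \right)} + 9421} = \frac{\frac{9}{2} - \frac{23097}{32564}}{\left(-4\right) 9 + 9421} = \frac{123441}{32564 \left(-36 + 9421\right)} = \frac{123441}{32564 \cdot 9385} = \frac{123441}{32564} \cdot \frac{1}{9385} = \frac{123441}{305613140}$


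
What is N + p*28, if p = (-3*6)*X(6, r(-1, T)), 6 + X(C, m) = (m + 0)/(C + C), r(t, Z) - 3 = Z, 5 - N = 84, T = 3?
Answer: 2693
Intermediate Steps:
N = -79 (N = 5 - 1*84 = 5 - 84 = -79)
r(t, Z) = 3 + Z
X(C, m) = -6 + m/(2*C) (X(C, m) = -6 + (m + 0)/(C + C) = -6 + m/((2*C)) = -6 + m*(1/(2*C)) = -6 + m/(2*C))
p = 99 (p = (-3*6)*(-6 + (½)*(3 + 3)/6) = -18*(-6 + (½)*6*(⅙)) = -18*(-6 + ½) = -18*(-11/2) = 99)
N + p*28 = -79 + 99*28 = -79 + 2772 = 2693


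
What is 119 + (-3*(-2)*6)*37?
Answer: 1451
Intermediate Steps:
119 + (-3*(-2)*6)*37 = 119 + (6*6)*37 = 119 + 36*37 = 119 + 1332 = 1451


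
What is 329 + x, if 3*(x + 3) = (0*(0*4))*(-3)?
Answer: 326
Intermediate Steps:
x = -3 (x = -3 + ((0*(0*4))*(-3))/3 = -3 + ((0*0)*(-3))/3 = -3 + (0*(-3))/3 = -3 + (⅓)*0 = -3 + 0 = -3)
329 + x = 329 - 3 = 326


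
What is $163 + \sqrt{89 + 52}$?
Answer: $163 + \sqrt{141} \approx 174.87$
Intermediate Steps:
$163 + \sqrt{89 + 52} = 163 + \sqrt{141}$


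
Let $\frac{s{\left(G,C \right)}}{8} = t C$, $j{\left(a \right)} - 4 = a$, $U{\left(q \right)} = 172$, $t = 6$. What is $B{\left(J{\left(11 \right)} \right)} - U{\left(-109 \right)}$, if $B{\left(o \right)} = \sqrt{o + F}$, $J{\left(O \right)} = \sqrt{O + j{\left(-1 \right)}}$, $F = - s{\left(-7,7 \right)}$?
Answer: $-172 + i \sqrt{336 - \sqrt{14}} \approx -172.0 + 18.228 i$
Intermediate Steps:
$j{\left(a \right)} = 4 + a$
$s{\left(G,C \right)} = 48 C$ ($s{\left(G,C \right)} = 8 \cdot 6 C = 48 C$)
$F = -336$ ($F = - 48 \cdot 7 = \left(-1\right) 336 = -336$)
$J{\left(O \right)} = \sqrt{3 + O}$ ($J{\left(O \right)} = \sqrt{O + \left(4 - 1\right)} = \sqrt{O + 3} = \sqrt{3 + O}$)
$B{\left(o \right)} = \sqrt{-336 + o}$ ($B{\left(o \right)} = \sqrt{o - 336} = \sqrt{-336 + o}$)
$B{\left(J{\left(11 \right)} \right)} - U{\left(-109 \right)} = \sqrt{-336 + \sqrt{3 + 11}} - 172 = \sqrt{-336 + \sqrt{14}} - 172 = -172 + \sqrt{-336 + \sqrt{14}}$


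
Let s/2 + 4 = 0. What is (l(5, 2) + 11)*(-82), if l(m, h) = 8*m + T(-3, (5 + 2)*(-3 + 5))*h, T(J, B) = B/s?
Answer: -3895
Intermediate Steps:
s = -8 (s = -8 + 2*0 = -8 + 0 = -8)
T(J, B) = -B/8 (T(J, B) = B/(-8) = B*(-⅛) = -B/8)
l(m, h) = 8*m - 7*h/4 (l(m, h) = 8*m + (-(5 + 2)*(-3 + 5)/8)*h = 8*m + (-7*2/8)*h = 8*m + (-⅛*14)*h = 8*m - 7*h/4)
(l(5, 2) + 11)*(-82) = ((8*5 - 7/4*2) + 11)*(-82) = ((40 - 7/2) + 11)*(-82) = (73/2 + 11)*(-82) = (95/2)*(-82) = -3895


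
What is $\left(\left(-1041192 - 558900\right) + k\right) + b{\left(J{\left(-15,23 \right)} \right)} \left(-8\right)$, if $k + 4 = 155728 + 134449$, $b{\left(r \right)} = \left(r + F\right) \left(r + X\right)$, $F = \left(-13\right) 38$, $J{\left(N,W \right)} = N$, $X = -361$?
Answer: $-2840991$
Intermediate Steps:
$F = -494$
$b{\left(r \right)} = \left(-494 + r\right) \left(-361 + r\right)$ ($b{\left(r \right)} = \left(r - 494\right) \left(r - 361\right) = \left(-494 + r\right) \left(-361 + r\right)$)
$k = 290173$ ($k = -4 + \left(155728 + 134449\right) = -4 + 290177 = 290173$)
$\left(\left(-1041192 - 558900\right) + k\right) + b{\left(J{\left(-15,23 \right)} \right)} \left(-8\right) = \left(\left(-1041192 - 558900\right) + 290173\right) + \left(178334 + \left(-15\right)^{2} - -12825\right) \left(-8\right) = \left(-1600092 + 290173\right) + \left(178334 + 225 + 12825\right) \left(-8\right) = -1309919 + 191384 \left(-8\right) = -1309919 - 1531072 = -2840991$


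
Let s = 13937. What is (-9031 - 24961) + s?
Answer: -20055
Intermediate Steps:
(-9031 - 24961) + s = (-9031 - 24961) + 13937 = -33992 + 13937 = -20055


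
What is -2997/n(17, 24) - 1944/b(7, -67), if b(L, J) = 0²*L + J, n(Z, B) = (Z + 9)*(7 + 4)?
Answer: 355185/19162 ≈ 18.536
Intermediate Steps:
n(Z, B) = 99 + 11*Z (n(Z, B) = (9 + Z)*11 = 99 + 11*Z)
b(L, J) = J (b(L, J) = 0*L + J = 0 + J = J)
-2997/n(17, 24) - 1944/b(7, -67) = -2997/(99 + 11*17) - 1944/(-67) = -2997/(99 + 187) - 1944*(-1/67) = -2997/286 + 1944/67 = 355185/19162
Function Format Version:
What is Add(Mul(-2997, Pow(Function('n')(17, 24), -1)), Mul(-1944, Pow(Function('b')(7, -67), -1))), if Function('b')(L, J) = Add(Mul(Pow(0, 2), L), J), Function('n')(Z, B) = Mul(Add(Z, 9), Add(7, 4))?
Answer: Rational(355185, 19162) ≈ 18.536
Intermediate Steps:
Function('n')(Z, B) = Add(99, Mul(11, Z)) (Function('n')(Z, B) = Mul(Add(9, Z), 11) = Add(99, Mul(11, Z)))
Function('b')(L, J) = J (Function('b')(L, J) = Add(Mul(0, L), J) = Add(0, J) = J)
Add(Mul(-2997, Pow(Function('n')(17, 24), -1)), Mul(-1944, Pow(Function('b')(7, -67), -1))) = Add(Mul(-2997, Pow(Add(99, Mul(11, 17)), -1)), Mul(-1944, Pow(-67, -1))) = Add(Mul(-2997, Pow(Add(99, 187), -1)), Mul(-1944, Rational(-1, 67))) = Add(Mul(-2997, Pow(286, -1)), Rational(1944, 67)) = Add(Mul(-2997, Rational(1, 286)), Rational(1944, 67)) = Add(Rational(-2997, 286), Rational(1944, 67)) = Rational(355185, 19162)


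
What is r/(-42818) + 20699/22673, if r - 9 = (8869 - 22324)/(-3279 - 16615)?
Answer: 31876101895/34924672972 ≈ 0.91271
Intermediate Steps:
r = 192501/19894 (r = 9 + (8869 - 22324)/(-3279 - 16615) = 9 - 13455/(-19894) = 9 - 13455*(-1/19894) = 9 + 13455/19894 = 192501/19894 ≈ 9.6763)
r/(-42818) + 20699/22673 = (192501/19894)/(-42818) + 20699/22673 = (192501/19894)*(-1/42818) + 20699*(1/22673) = -192501/851821292 + 2957/3239 = 31876101895/34924672972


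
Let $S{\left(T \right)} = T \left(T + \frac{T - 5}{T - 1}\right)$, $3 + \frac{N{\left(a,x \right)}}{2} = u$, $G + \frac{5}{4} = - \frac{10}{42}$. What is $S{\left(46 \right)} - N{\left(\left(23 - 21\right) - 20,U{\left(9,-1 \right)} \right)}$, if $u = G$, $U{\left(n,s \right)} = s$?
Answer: $\frac{1365139}{630} \approx 2166.9$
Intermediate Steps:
$G = - \frac{125}{84}$ ($G = - \frac{5}{4} - \frac{10}{42} = - \frac{5}{4} - \frac{5}{21} = - \frac{125}{84} \approx -1.4881$)
$u = - \frac{125}{84} \approx -1.4881$
$N{\left(a,x \right)} = - \frac{377}{42}$ ($N{\left(a,x \right)} = -6 + 2 \left(- \frac{125}{84}\right) = -6 - \frac{125}{42} = - \frac{377}{42}$)
$S{\left(T \right)} = T \left(T + \frac{-5 + T}{-1 + T}\right)$
$S{\left(46 \right)} - N{\left(\left(23 - 21\right) - 20,U{\left(9,-1 \right)} \right)} = \frac{46 \left(-5 + 46^{2}\right)}{-1 + 46} - - \frac{377}{42} = \frac{46 \left(-5 + 2116\right)}{45} + \frac{377}{42} = 46 \cdot \frac{1}{45} \cdot 2111 + \frac{377}{42} = \frac{97106}{45} + \frac{377}{42} = \frac{1365139}{630}$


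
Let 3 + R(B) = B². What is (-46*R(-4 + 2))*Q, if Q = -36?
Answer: 1656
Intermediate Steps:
R(B) = -3 + B²
(-46*R(-4 + 2))*Q = -46*(-3 + (-4 + 2)²)*(-36) = -46*(-3 + (-2)²)*(-36) = -46*(-3 + 4)*(-36) = -46*1*(-36) = -46*(-36) = 1656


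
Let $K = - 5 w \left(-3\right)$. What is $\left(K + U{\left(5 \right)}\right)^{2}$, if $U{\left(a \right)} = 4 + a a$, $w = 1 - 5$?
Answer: $961$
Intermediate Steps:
$w = -4$ ($w = 1 - 5 = -4$)
$U{\left(a \right)} = 4 + a^{2}$
$K = -60$ ($K = \left(-5\right) \left(-4\right) \left(-3\right) = 20 \left(-3\right) = -60$)
$\left(K + U{\left(5 \right)}\right)^{2} = \left(-60 + \left(4 + 5^{2}\right)\right)^{2} = \left(-60 + \left(4 + 25\right)\right)^{2} = \left(-60 + 29\right)^{2} = \left(-31\right)^{2} = 961$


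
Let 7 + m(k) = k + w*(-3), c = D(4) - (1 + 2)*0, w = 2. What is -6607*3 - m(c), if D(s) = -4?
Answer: -19804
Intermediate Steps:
c = -4 (c = -4 - (1 + 2)*0 = -4 - 1*3*0 = -4 - 3*0 = -4 + 0 = -4)
m(k) = -13 + k (m(k) = -7 + (k + 2*(-3)) = -7 + (k - 6) = -7 + (-6 + k) = -13 + k)
-6607*3 - m(c) = -6607*3 - (-13 - 4) = -19821 - 1*(-17) = -19821 + 17 = -19804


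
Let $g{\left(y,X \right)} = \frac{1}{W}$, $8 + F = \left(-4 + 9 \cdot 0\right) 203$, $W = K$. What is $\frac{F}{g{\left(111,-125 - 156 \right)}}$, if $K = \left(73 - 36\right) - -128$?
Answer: $-135300$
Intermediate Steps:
$K = 165$ ($K = 37 + 128 = 165$)
$W = 165$
$F = -820$ ($F = -8 + \left(-4 + 9 \cdot 0\right) 203 = -8 + \left(-4 + 0\right) 203 = -8 - 812 = -820$)
$g{\left(y,X \right)} = \frac{1}{165}$
$\frac{F}{g{\left(111,-125 - 156 \right)}} = - 820 \frac{1}{\frac{1}{165}} = \left(-820\right) 165 = -135300$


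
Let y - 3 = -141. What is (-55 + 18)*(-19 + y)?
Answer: 5809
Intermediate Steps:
y = -138 (y = 3 - 141 = -138)
(-55 + 18)*(-19 + y) = (-55 + 18)*(-19 - 138) = -37*(-157) = 5809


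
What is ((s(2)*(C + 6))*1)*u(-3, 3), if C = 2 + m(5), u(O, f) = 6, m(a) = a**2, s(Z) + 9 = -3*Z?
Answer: -2970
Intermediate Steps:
s(Z) = -9 - 3*Z
C = 27 (C = 2 + 5**2 = 2 + 25 = 27)
((s(2)*(C + 6))*1)*u(-3, 3) = (((-9 - 3*2)*(27 + 6))*1)*6 = (((-9 - 6)*33)*1)*6 = (-15*33*1)*6 = -495*1*6 = -495*6 = -2970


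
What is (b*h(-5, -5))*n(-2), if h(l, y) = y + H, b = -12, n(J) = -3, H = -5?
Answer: -360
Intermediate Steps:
h(l, y) = -5 + y (h(l, y) = y - 5 = -5 + y)
(b*h(-5, -5))*n(-2) = -12*(-5 - 5)*(-3) = -12*(-10)*(-3) = 120*(-3) = -360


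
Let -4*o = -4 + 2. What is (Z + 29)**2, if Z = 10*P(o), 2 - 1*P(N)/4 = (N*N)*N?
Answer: 10816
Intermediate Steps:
o = 1/2 (o = -(-4 + 2)/4 = -1/4*(-2) = 1/2 ≈ 0.50000)
P(N) = 8 - 4*N**3 (P(N) = 8 - 4*N*N*N = 8 - 4*N**2*N = 8 - 4*N**3)
Z = 75 (Z = 10*(8 - 4*(1/2)**3) = 10*(8 - 4*1/8) = 10*(8 - 1/2) = 10*(15/2) = 75)
(Z + 29)**2 = (75 + 29)**2 = 104**2 = 10816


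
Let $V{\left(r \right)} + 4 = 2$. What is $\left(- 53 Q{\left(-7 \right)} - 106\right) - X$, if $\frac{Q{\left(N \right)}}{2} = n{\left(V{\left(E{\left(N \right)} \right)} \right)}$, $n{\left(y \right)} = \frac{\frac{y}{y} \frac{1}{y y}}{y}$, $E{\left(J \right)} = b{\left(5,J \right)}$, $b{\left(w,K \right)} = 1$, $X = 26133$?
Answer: $- \frac{104903}{4} \approx -26226.0$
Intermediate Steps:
$E{\left(J \right)} = 1$
$V{\left(r \right)} = -2$ ($V{\left(r \right)} = -4 + 2 = -2$)
$n{\left(y \right)} = \frac{1}{y^{3}}$ ($n{\left(y \right)} = \frac{1 \frac{1}{y^{2}}}{y} = \frac{1}{y^{2} y} = \frac{1}{y^{3}}$)
$Q{\left(N \right)} = - \frac{1}{4}$ ($Q{\left(N \right)} = \frac{2}{-8} = 2 \left(- \frac{1}{8}\right) = - \frac{1}{4}$)
$\left(- 53 Q{\left(-7 \right)} - 106\right) - X = \left(\left(-53\right) \left(- \frac{1}{4}\right) - 106\right) - 26133 = \left(\frac{53}{4} - 106\right) - 26133 = - \frac{371}{4} - 26133 = - \frac{104903}{4}$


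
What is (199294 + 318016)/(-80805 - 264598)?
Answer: -517310/345403 ≈ -1.4977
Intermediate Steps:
(199294 + 318016)/(-80805 - 264598) = 517310/(-345403) = 517310*(-1/345403) = -517310/345403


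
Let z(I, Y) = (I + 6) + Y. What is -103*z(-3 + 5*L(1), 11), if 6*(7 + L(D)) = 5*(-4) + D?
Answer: 22763/6 ≈ 3793.8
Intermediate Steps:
L(D) = -31/3 + D/6 (L(D) = -7 + (5*(-4) + D)/6 = -7 + (-20 + D)/6 = -7 + (-10/3 + D/6) = -31/3 + D/6)
z(I, Y) = 6 + I + Y (z(I, Y) = (6 + I) + Y = 6 + I + Y)
-103*z(-3 + 5*L(1), 11) = -103*(6 + (-3 + 5*(-31/3 + (⅙)*1)) + 11) = -103*(6 + (-3 + 5*(-31/3 + ⅙)) + 11) = -103*(6 + (-3 + 5*(-61/6)) + 11) = -103*(6 + (-3 - 305/6) + 11) = -103*(6 - 323/6 + 11) = -103*(-221/6) = 22763/6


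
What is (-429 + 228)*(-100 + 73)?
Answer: 5427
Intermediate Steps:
(-429 + 228)*(-100 + 73) = -201*(-27) = 5427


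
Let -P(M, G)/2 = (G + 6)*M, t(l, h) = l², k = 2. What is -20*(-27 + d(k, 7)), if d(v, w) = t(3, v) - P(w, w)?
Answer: -3280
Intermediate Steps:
P(M, G) = -2*M*(6 + G) (P(M, G) = -2*(G + 6)*M = -2*(6 + G)*M = -2*M*(6 + G))
d(v, w) = 9 + 2*w*(6 + w) (d(v, w) = 3² - (-2)*w*(6 + w) = 9 + 2*w*(6 + w))
-20*(-27 + d(k, 7)) = -20*(-27 + (9 + 2*7*(6 + 7))) = -20*(-27 + (9 + 2*7*13)) = -20*(-27 + (9 + 182)) = -20*(-27 + 191) = -20*164 = -3280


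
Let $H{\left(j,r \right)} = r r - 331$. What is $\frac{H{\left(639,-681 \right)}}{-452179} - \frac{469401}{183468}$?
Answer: $- \frac{99092616673}{27653458924} \approx -3.5834$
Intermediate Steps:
$H{\left(j,r \right)} = -331 + r^{2}$ ($H{\left(j,r \right)} = r^{2} - 331 = -331 + r^{2}$)
$\frac{H{\left(639,-681 \right)}}{-452179} - \frac{469401}{183468} = \frac{-331 + \left(-681\right)^{2}}{-452179} - \frac{469401}{183468} = \left(-331 + 463761\right) \left(- \frac{1}{452179}\right) - \frac{156467}{61156} = 463430 \left(- \frac{1}{452179}\right) - \frac{156467}{61156} = - \frac{463430}{452179} - \frac{156467}{61156} = - \frac{99092616673}{27653458924}$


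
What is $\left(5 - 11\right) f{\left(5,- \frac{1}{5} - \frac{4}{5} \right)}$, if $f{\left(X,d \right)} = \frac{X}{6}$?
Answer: $-5$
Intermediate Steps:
$f{\left(X,d \right)} = \frac{X}{6}$ ($f{\left(X,d \right)} = X \frac{1}{6} = \frac{X}{6}$)
$\left(5 - 11\right) f{\left(5,- \frac{1}{5} - \frac{4}{5} \right)} = \left(5 - 11\right) \frac{1}{6} \cdot 5 = \left(-6\right) \frac{5}{6} = -5$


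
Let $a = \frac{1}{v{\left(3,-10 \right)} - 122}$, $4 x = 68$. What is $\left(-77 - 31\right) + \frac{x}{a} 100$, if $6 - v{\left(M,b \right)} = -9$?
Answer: $-182008$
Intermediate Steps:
$x = 17$ ($x = \frac{1}{4} \cdot 68 = 17$)
$v{\left(M,b \right)} = 15$ ($v{\left(M,b \right)} = 6 - -9 = 6 + 9 = 15$)
$a = - \frac{1}{107}$ ($a = \frac{1}{15 - 122} = \frac{1}{-107} = - \frac{1}{107} \approx -0.0093458$)
$\left(-77 - 31\right) + \frac{x}{a} 100 = \left(-77 - 31\right) + \frac{17}{- \frac{1}{107}} \cdot 100 = -108 + 17 \left(-107\right) 100 = -108 - 181900 = -182008$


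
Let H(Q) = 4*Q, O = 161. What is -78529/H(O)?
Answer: -78529/644 ≈ -121.94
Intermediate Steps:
-78529/H(O) = -78529/(4*161) = -78529/644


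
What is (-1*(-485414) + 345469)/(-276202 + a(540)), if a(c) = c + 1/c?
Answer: -448676820/148857479 ≈ -3.0141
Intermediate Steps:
(-1*(-485414) + 345469)/(-276202 + a(540)) = (-1*(-485414) + 345469)/(-276202 + (540 + 1/540)) = (485414 + 345469)/(-276202 + (540 + 1/540)) = 830883/(-276202 + 291601/540) = 830883/(-148857479/540) = 830883*(-540/148857479) = -448676820/148857479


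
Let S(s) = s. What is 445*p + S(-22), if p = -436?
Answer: -194042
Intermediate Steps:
445*p + S(-22) = 445*(-436) - 22 = -194020 - 22 = -194042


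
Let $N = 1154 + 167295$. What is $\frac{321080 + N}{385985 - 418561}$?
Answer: $- \frac{489529}{32576} \approx -15.027$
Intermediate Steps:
$N = 168449$
$\frac{321080 + N}{385985 - 418561} = \frac{321080 + 168449}{385985 - 418561} = \frac{489529}{-32576} = 489529 \left(- \frac{1}{32576}\right) = - \frac{489529}{32576}$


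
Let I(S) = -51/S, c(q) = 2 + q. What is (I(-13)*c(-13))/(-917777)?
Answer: 561/11931101 ≈ 4.7020e-5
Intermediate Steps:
(I(-13)*c(-13))/(-917777) = ((-51/(-13))*(2 - 13))/(-917777) = (-51*(-1/13)*(-11))*(-1/917777) = ((51/13)*(-11))*(-1/917777) = -561/13*(-1/917777) = 561/11931101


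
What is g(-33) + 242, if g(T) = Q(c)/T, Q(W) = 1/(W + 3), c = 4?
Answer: 55901/231 ≈ 242.00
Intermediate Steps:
Q(W) = 1/(3 + W)
g(T) = 1/(7*T) (g(T) = 1/((3 + 4)*T) = 1/(7*T))
g(-33) + 242 = (1/7)/(-33) + 242 = (1/7)*(-1/33) + 242 = -1/231 + 242 = 55901/231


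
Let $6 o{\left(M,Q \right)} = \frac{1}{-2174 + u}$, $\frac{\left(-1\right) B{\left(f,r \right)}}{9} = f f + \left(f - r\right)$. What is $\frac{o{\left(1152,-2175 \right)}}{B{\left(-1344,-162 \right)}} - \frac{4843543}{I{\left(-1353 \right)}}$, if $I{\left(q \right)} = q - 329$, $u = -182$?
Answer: $\frac{556181409003807505}{193143145409136} \approx 2879.6$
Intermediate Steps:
$I{\left(q \right)} = -329 + q$ ($I{\left(q \right)} = q - 329 = -329 + q$)
$B{\left(f,r \right)} = - 9 f - 9 f^{2} + 9 r$ ($B{\left(f,r \right)} = - 9 \left(f f + \left(f - r\right)\right) = - 9 \left(f^{2} + \left(f - r\right)\right) = - 9 \left(f + f^{2} - r\right) = - 9 f - 9 f^{2} + 9 r$)
$o{\left(M,Q \right)} = - \frac{1}{14136}$ ($o{\left(M,Q \right)} = \frac{1}{6 \left(-2174 - 182\right)} = \frac{1}{6 \left(-2356\right)} = \frac{1}{6} \left(- \frac{1}{2356}\right) = - \frac{1}{14136}$)
$\frac{o{\left(1152,-2175 \right)}}{B{\left(-1344,-162 \right)}} - \frac{4843543}{I{\left(-1353 \right)}} = - \frac{1}{14136 \left(\left(-9\right) \left(-1344\right) - 9 \left(-1344\right)^{2} + 9 \left(-162\right)\right)} - \frac{4843543}{-329 - 1353} = - \frac{1}{14136 \left(12096 - 16257024 - 1458\right)} - \frac{4843543}{-1682} = - \frac{1}{14136 \left(12096 - 16257024 - 1458\right)} - - \frac{4843543}{1682} = - \frac{1}{14136 \left(-16246386\right)} + \frac{4843543}{1682} = \left(- \frac{1}{14136}\right) \left(- \frac{1}{16246386}\right) + \frac{4843543}{1682} = \frac{1}{229658912496} + \frac{4843543}{1682} = \frac{556181409003807505}{193143145409136}$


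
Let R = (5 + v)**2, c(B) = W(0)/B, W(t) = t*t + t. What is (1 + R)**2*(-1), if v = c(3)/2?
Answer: -676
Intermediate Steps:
W(t) = t + t**2 (W(t) = t**2 + t = t + t**2)
c(B) = 0 (c(B) = (0*(1 + 0))/B = (0*1)/B = 0/B = 0)
v = 0 (v = 0/2 = 0*(1/2) = 0)
R = 25 (R = (5 + 0)**2 = 5**2 = 25)
(1 + R)**2*(-1) = (1 + 25)**2*(-1) = 26**2*(-1) = 676*(-1) = -676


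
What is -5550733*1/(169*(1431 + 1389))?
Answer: -5550733/476580 ≈ -11.647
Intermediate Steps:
-5550733*1/(169*(1431 + 1389)) = -5550733/(169*2820) = -5550733/476580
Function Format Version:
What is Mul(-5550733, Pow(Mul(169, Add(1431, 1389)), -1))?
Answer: Rational(-5550733, 476580) ≈ -11.647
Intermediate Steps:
Mul(-5550733, Pow(Mul(169, Add(1431, 1389)), -1)) = Mul(-5550733, Pow(Mul(169, 2820), -1)) = Mul(-5550733, Pow(476580, -1)) = Mul(-5550733, Rational(1, 476580)) = Rational(-5550733, 476580)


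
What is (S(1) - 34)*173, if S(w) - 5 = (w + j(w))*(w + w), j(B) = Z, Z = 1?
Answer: -4325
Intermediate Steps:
j(B) = 1
S(w) = 5 + 2*w*(1 + w) (S(w) = 5 + (w + 1)*(w + w) = 5 + (1 + w)*(2*w) = 5 + 2*w*(1 + w))
(S(1) - 34)*173 = ((5 + 2*1 + 2*1**2) - 34)*173 = ((5 + 2 + 2*1) - 34)*173 = ((5 + 2 + 2) - 34)*173 = (9 - 34)*173 = -25*173 = -4325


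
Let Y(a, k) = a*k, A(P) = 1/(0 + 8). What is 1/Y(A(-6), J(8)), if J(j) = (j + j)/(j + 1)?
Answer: 9/2 ≈ 4.5000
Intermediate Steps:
J(j) = 2*j/(1 + j) (J(j) = (2*j)/(1 + j) = 2*j/(1 + j))
A(P) = 1/8
1/Y(A(-6), J(8)) = 1/((2*8/(1 + 8))/8) = 1/((2*8/9)/8) = 1/((2*8*(1/9))/8) = 1/((1/8)*(16/9)) = 1/(2/9) = 9/2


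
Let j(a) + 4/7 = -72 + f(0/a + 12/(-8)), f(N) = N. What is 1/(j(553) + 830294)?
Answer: 14/11623079 ≈ 1.2045e-6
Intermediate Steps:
j(a) = -1037/14 (j(a) = -4/7 + (-72 + (0/a + 12/(-8))) = -4/7 + (-72 + (0 + 12*(-⅛))) = -4/7 + (-72 + (0 - 3/2)) = -4/7 + (-72 - 3/2) = -4/7 - 147/2 = -1037/14)
1/(j(553) + 830294) = 1/(-1037/14 + 830294) = 1/(11623079/14) = 14/11623079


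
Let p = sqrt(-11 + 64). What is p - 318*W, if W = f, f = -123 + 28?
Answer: 30210 + sqrt(53) ≈ 30217.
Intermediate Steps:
p = sqrt(53) ≈ 7.2801
f = -95
W = -95
p - 318*W = sqrt(53) - 318*(-95) = sqrt(53) + 30210 = 30210 + sqrt(53)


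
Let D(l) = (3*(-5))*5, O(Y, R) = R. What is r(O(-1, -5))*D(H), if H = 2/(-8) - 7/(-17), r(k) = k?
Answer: 375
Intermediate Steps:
H = 11/68 (H = 2*(-⅛) - 7*(-1/17) = -¼ + 7/17 = 11/68 ≈ 0.16176)
D(l) = -75 (D(l) = -15*5 = -75)
r(O(-1, -5))*D(H) = -5*(-75) = 375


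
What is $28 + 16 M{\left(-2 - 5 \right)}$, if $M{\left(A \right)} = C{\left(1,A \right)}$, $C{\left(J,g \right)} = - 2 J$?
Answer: $-4$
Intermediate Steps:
$M{\left(A \right)} = -2$ ($M{\left(A \right)} = \left(-2\right) 1 = -2$)
$28 + 16 M{\left(-2 - 5 \right)} = 28 + 16 \left(-2\right) = 28 - 32 = -4$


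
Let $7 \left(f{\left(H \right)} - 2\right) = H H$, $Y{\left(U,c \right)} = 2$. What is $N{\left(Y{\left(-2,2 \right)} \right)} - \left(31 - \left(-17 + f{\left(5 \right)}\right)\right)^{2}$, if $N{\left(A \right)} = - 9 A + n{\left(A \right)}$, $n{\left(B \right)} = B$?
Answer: $- \frac{88993}{49} \approx -1816.2$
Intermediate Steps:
$f{\left(H \right)} = 2 + \frac{H^{2}}{7}$ ($f{\left(H \right)} = 2 + \frac{H H}{7} = 2 + \frac{H^{2}}{7}$)
$N{\left(A \right)} = - 8 A$ ($N{\left(A \right)} = - 9 A + A = - 8 A$)
$N{\left(Y{\left(-2,2 \right)} \right)} - \left(31 - \left(-17 + f{\left(5 \right)}\right)\right)^{2} = \left(-8\right) 2 - \left(31 + \left(17 - \left(2 + \frac{5^{2}}{7}\right)\right)\right)^{2} = -16 - \left(31 + \left(17 - \left(2 + \frac{1}{7} \cdot 25\right)\right)\right)^{2} = -16 - \left(31 + \left(17 - \left(2 + \frac{25}{7}\right)\right)\right)^{2} = -16 - \left(31 + \left(17 - \frac{39}{7}\right)\right)^{2} = -16 - \left(31 + \frac{80}{7}\right)^{2} = -16 - \left(\frac{297}{7}\right)^{2} = -16 - \frac{88209}{49} = - \frac{88993}{49}$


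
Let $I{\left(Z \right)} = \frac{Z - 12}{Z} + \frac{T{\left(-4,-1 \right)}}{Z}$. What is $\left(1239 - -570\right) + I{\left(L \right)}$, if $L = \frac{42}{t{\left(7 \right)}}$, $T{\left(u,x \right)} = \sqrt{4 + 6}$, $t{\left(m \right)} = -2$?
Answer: $\frac{12674}{7} - \frac{\sqrt{10}}{21} \approx 1810.4$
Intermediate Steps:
$T{\left(u,x \right)} = \sqrt{10}$
$L = -21$ ($L = \frac{42}{-2} = 42 \left(- \frac{1}{2}\right) = -21$)
$I{\left(Z \right)} = \frac{\sqrt{10}}{Z} + \frac{-12 + Z}{Z}$ ($I{\left(Z \right)} = \frac{Z - 12}{Z} + \frac{\sqrt{10}}{Z} = \frac{-12 + Z}{Z} + \frac{\sqrt{10}}{Z} = \frac{\sqrt{10}}{Z} + \frac{-12 + Z}{Z}$)
$\left(1239 - -570\right) + I{\left(L \right)} = \left(1239 - -570\right) + \frac{-12 - 21 + \sqrt{10}}{-21} = \left(1239 + 570\right) - \frac{-33 + \sqrt{10}}{21} = 1809 + \left(\frac{11}{7} - \frac{\sqrt{10}}{21}\right) = \frac{12674}{7} - \frac{\sqrt{10}}{21}$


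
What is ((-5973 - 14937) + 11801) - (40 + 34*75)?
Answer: -11699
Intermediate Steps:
((-5973 - 14937) + 11801) - (40 + 34*75) = (-20910 + 11801) - (40 + 2550) = -9109 - 1*2590 = -9109 - 2590 = -11699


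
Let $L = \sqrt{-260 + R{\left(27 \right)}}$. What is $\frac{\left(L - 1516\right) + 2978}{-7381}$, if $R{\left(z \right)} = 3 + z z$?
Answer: $- \frac{1462}{7381} - \frac{2 \sqrt{118}}{7381} \approx -0.20102$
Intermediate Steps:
$R{\left(z \right)} = 3 + z^{2}$
$L = 2 \sqrt{118}$ ($L = \sqrt{-260 + \left(3 + 27^{2}\right)} = \sqrt{-260 + \left(3 + 729\right)} = \sqrt{-260 + 732} = \sqrt{472} = 2 \sqrt{118} \approx 21.726$)
$\frac{\left(L - 1516\right) + 2978}{-7381} = \frac{\left(2 \sqrt{118} - 1516\right) + 2978}{-7381} = \left(\left(-1516 + 2 \sqrt{118}\right) + 2978\right) \left(- \frac{1}{7381}\right) = \left(1462 + 2 \sqrt{118}\right) \left(- \frac{1}{7381}\right) = - \frac{1462}{7381} - \frac{2 \sqrt{118}}{7381}$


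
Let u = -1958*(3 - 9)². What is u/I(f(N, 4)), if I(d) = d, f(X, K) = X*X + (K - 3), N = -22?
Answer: -70488/485 ≈ -145.34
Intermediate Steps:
f(X, K) = -3 + K + X² (f(X, K) = X² + (-3 + K) = -3 + K + X²)
u = -70488 (u = -1958*(-6)² = -1958*36 = -70488)
u/I(f(N, 4)) = -70488/(-3 + 4 + (-22)²) = -70488/(-3 + 4 + 484) = -70488/485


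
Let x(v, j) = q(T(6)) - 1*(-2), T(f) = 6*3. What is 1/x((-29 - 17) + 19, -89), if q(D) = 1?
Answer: ⅓ ≈ 0.33333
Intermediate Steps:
T(f) = 18
x(v, j) = 3 (x(v, j) = 1 - 1*(-2) = 1 + 2 = 3)
1/x((-29 - 17) + 19, -89) = 1/3 = ⅓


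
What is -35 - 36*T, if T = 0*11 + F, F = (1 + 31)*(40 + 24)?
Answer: -73763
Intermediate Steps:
F = 2048 (F = 32*64 = 2048)
T = 2048 (T = 0*11 + 2048 = 0 + 2048 = 2048)
-35 - 36*T = -35 - 36*2048 = -35 - 73728 = -73763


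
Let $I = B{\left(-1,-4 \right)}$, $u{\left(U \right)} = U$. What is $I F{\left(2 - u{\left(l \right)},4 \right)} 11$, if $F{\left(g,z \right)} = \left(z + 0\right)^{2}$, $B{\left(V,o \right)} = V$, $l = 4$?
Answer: $-176$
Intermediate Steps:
$I = -1$
$F{\left(g,z \right)} = z^{2}$
$I F{\left(2 - u{\left(l \right)},4 \right)} 11 = - 4^{2} \cdot 11 = \left(-1\right) 16 \cdot 11 = \left(-16\right) 11 = -176$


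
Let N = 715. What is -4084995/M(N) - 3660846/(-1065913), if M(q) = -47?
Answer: 92647262451/1065913 ≈ 86918.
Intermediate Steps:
-4084995/M(N) - 3660846/(-1065913) = -4084995/(-47) - 3660846/(-1065913) = -4084995*(-1/47) - 3660846*(-1/1065913) = 4084995/47 + 3660846/1065913 = 92647262451/1065913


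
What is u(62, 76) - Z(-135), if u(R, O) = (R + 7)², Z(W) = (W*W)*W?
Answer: 2465136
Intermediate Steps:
Z(W) = W³ (Z(W) = W²*W = W³)
u(R, O) = (7 + R)²
u(62, 76) - Z(-135) = (7 + 62)² - 1*(-135)³ = 69² - 1*(-2460375) = 4761 + 2460375 = 2465136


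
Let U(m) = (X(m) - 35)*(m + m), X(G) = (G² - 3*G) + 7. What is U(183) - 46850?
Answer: 11998942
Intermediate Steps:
X(G) = 7 + G² - 3*G
U(m) = 2*m*(-28 + m² - 3*m) (U(m) = ((7 + m² - 3*m) - 35)*(m + m) = (-28 + m² - 3*m)*(2*m) = 2*m*(-28 + m² - 3*m))
U(183) - 46850 = 2*183*(-28 + 183² - 3*183) - 46850 = 2*183*(-28 + 33489 - 549) - 46850 = 2*183*32912 - 46850 = 12045792 - 46850 = 11998942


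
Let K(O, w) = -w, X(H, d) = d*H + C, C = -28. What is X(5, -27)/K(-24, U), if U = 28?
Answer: 163/28 ≈ 5.8214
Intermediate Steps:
X(H, d) = -28 + H*d (X(H, d) = d*H - 28 = H*d - 28 = -28 + H*d)
X(5, -27)/K(-24, U) = (-28 + 5*(-27))/((-1*28)) = (-28 - 135)/(-28) = -163*(-1/28) = 163/28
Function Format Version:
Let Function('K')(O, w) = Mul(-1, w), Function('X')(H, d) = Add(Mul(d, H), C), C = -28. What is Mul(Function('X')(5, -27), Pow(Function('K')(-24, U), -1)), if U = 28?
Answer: Rational(163, 28) ≈ 5.8214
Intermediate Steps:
Function('X')(H, d) = Add(-28, Mul(H, d)) (Function('X')(H, d) = Add(Mul(d, H), -28) = Add(Mul(H, d), -28) = Add(-28, Mul(H, d)))
Mul(Function('X')(5, -27), Pow(Function('K')(-24, U), -1)) = Mul(Add(-28, Mul(5, -27)), Pow(Mul(-1, 28), -1)) = Mul(Add(-28, -135), Pow(-28, -1)) = Mul(-163, Rational(-1, 28)) = Rational(163, 28)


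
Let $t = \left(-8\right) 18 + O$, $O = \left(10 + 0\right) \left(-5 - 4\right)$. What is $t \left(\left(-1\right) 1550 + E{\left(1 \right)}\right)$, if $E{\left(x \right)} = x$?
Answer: $362466$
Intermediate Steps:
$O = -90$ ($O = 10 \left(-9\right) = -90$)
$t = -234$ ($t = \left(-8\right) 18 - 90 = -144 - 90 = -234$)
$t \left(\left(-1\right) 1550 + E{\left(1 \right)}\right) = - 234 \left(\left(-1\right) 1550 + 1\right) = - 234 \left(-1550 + 1\right) = \left(-234\right) \left(-1549\right) = 362466$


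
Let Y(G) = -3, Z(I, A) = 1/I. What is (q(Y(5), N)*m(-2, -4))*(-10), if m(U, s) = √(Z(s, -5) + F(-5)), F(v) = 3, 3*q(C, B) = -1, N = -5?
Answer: 5*√11/3 ≈ 5.5277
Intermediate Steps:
q(C, B) = -⅓ (q(C, B) = (⅓)*(-1) = -⅓)
m(U, s) = √(3 + 1/s) (m(U, s) = √(1/s + 3) = √(3 + 1/s))
(q(Y(5), N)*m(-2, -4))*(-10) = -√(3 + 1/(-4))/3*(-10) = -√(3 - ¼)/3*(-10) = -√11/6*(-10) = 5*√11/3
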